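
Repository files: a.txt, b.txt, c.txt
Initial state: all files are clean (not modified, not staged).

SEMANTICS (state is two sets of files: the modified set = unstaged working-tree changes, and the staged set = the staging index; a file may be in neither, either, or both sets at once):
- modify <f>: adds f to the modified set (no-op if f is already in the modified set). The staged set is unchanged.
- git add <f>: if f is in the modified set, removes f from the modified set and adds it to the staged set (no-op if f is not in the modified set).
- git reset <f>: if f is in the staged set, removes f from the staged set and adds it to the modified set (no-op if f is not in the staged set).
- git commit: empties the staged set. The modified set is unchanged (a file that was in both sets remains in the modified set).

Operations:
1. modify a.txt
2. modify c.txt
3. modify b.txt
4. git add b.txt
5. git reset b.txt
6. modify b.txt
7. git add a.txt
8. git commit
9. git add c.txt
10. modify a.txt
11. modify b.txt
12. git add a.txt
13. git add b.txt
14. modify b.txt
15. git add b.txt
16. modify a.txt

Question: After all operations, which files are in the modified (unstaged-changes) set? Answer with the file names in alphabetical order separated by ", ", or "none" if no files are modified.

Answer: a.txt

Derivation:
After op 1 (modify a.txt): modified={a.txt} staged={none}
After op 2 (modify c.txt): modified={a.txt, c.txt} staged={none}
After op 3 (modify b.txt): modified={a.txt, b.txt, c.txt} staged={none}
After op 4 (git add b.txt): modified={a.txt, c.txt} staged={b.txt}
After op 5 (git reset b.txt): modified={a.txt, b.txt, c.txt} staged={none}
After op 6 (modify b.txt): modified={a.txt, b.txt, c.txt} staged={none}
After op 7 (git add a.txt): modified={b.txt, c.txt} staged={a.txt}
After op 8 (git commit): modified={b.txt, c.txt} staged={none}
After op 9 (git add c.txt): modified={b.txt} staged={c.txt}
After op 10 (modify a.txt): modified={a.txt, b.txt} staged={c.txt}
After op 11 (modify b.txt): modified={a.txt, b.txt} staged={c.txt}
After op 12 (git add a.txt): modified={b.txt} staged={a.txt, c.txt}
After op 13 (git add b.txt): modified={none} staged={a.txt, b.txt, c.txt}
After op 14 (modify b.txt): modified={b.txt} staged={a.txt, b.txt, c.txt}
After op 15 (git add b.txt): modified={none} staged={a.txt, b.txt, c.txt}
After op 16 (modify a.txt): modified={a.txt} staged={a.txt, b.txt, c.txt}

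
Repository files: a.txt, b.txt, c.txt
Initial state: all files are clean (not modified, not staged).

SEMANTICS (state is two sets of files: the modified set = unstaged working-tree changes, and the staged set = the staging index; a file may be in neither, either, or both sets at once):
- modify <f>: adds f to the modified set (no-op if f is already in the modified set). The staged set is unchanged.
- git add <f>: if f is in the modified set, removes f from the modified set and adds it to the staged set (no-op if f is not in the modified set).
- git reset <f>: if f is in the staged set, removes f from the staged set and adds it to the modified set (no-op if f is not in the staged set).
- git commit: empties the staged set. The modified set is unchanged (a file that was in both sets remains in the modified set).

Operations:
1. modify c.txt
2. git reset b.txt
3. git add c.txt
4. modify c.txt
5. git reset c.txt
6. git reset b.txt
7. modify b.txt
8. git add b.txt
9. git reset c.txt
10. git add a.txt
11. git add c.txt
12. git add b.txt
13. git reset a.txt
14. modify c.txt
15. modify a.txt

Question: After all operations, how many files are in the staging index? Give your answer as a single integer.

Answer: 2

Derivation:
After op 1 (modify c.txt): modified={c.txt} staged={none}
After op 2 (git reset b.txt): modified={c.txt} staged={none}
After op 3 (git add c.txt): modified={none} staged={c.txt}
After op 4 (modify c.txt): modified={c.txt} staged={c.txt}
After op 5 (git reset c.txt): modified={c.txt} staged={none}
After op 6 (git reset b.txt): modified={c.txt} staged={none}
After op 7 (modify b.txt): modified={b.txt, c.txt} staged={none}
After op 8 (git add b.txt): modified={c.txt} staged={b.txt}
After op 9 (git reset c.txt): modified={c.txt} staged={b.txt}
After op 10 (git add a.txt): modified={c.txt} staged={b.txt}
After op 11 (git add c.txt): modified={none} staged={b.txt, c.txt}
After op 12 (git add b.txt): modified={none} staged={b.txt, c.txt}
After op 13 (git reset a.txt): modified={none} staged={b.txt, c.txt}
After op 14 (modify c.txt): modified={c.txt} staged={b.txt, c.txt}
After op 15 (modify a.txt): modified={a.txt, c.txt} staged={b.txt, c.txt}
Final staged set: {b.txt, c.txt} -> count=2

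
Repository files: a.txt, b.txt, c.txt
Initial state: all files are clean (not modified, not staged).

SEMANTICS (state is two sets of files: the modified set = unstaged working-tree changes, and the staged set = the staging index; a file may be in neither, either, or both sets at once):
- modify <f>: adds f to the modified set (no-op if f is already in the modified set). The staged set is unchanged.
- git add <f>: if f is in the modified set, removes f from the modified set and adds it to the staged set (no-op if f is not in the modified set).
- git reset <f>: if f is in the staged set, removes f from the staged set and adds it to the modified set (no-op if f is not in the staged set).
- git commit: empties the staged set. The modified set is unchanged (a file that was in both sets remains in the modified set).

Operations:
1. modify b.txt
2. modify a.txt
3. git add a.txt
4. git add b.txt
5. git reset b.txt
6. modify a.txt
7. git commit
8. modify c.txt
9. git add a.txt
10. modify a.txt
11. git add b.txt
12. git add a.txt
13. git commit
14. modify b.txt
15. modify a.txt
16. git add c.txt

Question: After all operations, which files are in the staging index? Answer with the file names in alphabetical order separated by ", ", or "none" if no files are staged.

Answer: c.txt

Derivation:
After op 1 (modify b.txt): modified={b.txt} staged={none}
After op 2 (modify a.txt): modified={a.txt, b.txt} staged={none}
After op 3 (git add a.txt): modified={b.txt} staged={a.txt}
After op 4 (git add b.txt): modified={none} staged={a.txt, b.txt}
After op 5 (git reset b.txt): modified={b.txt} staged={a.txt}
After op 6 (modify a.txt): modified={a.txt, b.txt} staged={a.txt}
After op 7 (git commit): modified={a.txt, b.txt} staged={none}
After op 8 (modify c.txt): modified={a.txt, b.txt, c.txt} staged={none}
After op 9 (git add a.txt): modified={b.txt, c.txt} staged={a.txt}
After op 10 (modify a.txt): modified={a.txt, b.txt, c.txt} staged={a.txt}
After op 11 (git add b.txt): modified={a.txt, c.txt} staged={a.txt, b.txt}
After op 12 (git add a.txt): modified={c.txt} staged={a.txt, b.txt}
After op 13 (git commit): modified={c.txt} staged={none}
After op 14 (modify b.txt): modified={b.txt, c.txt} staged={none}
After op 15 (modify a.txt): modified={a.txt, b.txt, c.txt} staged={none}
After op 16 (git add c.txt): modified={a.txt, b.txt} staged={c.txt}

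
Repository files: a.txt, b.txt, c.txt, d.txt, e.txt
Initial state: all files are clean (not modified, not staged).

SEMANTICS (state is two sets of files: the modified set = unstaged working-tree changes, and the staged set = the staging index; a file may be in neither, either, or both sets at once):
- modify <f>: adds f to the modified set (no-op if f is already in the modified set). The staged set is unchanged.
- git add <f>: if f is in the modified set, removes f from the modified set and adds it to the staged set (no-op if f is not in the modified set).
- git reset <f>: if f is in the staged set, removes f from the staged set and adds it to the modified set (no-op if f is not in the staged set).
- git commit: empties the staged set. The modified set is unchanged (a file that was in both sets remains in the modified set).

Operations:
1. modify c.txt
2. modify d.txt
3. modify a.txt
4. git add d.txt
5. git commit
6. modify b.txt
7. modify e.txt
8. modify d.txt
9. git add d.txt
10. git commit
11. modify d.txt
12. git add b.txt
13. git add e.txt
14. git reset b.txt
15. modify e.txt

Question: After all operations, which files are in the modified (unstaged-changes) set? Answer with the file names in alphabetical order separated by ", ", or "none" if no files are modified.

Answer: a.txt, b.txt, c.txt, d.txt, e.txt

Derivation:
After op 1 (modify c.txt): modified={c.txt} staged={none}
After op 2 (modify d.txt): modified={c.txt, d.txt} staged={none}
After op 3 (modify a.txt): modified={a.txt, c.txt, d.txt} staged={none}
After op 4 (git add d.txt): modified={a.txt, c.txt} staged={d.txt}
After op 5 (git commit): modified={a.txt, c.txt} staged={none}
After op 6 (modify b.txt): modified={a.txt, b.txt, c.txt} staged={none}
After op 7 (modify e.txt): modified={a.txt, b.txt, c.txt, e.txt} staged={none}
After op 8 (modify d.txt): modified={a.txt, b.txt, c.txt, d.txt, e.txt} staged={none}
After op 9 (git add d.txt): modified={a.txt, b.txt, c.txt, e.txt} staged={d.txt}
After op 10 (git commit): modified={a.txt, b.txt, c.txt, e.txt} staged={none}
After op 11 (modify d.txt): modified={a.txt, b.txt, c.txt, d.txt, e.txt} staged={none}
After op 12 (git add b.txt): modified={a.txt, c.txt, d.txt, e.txt} staged={b.txt}
After op 13 (git add e.txt): modified={a.txt, c.txt, d.txt} staged={b.txt, e.txt}
After op 14 (git reset b.txt): modified={a.txt, b.txt, c.txt, d.txt} staged={e.txt}
After op 15 (modify e.txt): modified={a.txt, b.txt, c.txt, d.txt, e.txt} staged={e.txt}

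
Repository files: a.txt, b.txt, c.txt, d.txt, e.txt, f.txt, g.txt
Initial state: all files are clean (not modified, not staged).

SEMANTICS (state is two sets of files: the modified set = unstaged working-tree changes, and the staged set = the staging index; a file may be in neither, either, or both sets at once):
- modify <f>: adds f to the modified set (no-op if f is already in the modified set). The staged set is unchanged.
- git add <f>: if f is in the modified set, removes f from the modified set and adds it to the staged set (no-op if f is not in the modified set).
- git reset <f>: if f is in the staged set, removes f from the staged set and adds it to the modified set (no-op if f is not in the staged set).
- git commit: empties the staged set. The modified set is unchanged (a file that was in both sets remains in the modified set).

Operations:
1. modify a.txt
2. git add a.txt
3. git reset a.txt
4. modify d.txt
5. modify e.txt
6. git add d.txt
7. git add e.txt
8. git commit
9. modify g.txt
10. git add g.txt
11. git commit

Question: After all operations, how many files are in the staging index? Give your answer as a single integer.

After op 1 (modify a.txt): modified={a.txt} staged={none}
After op 2 (git add a.txt): modified={none} staged={a.txt}
After op 3 (git reset a.txt): modified={a.txt} staged={none}
After op 4 (modify d.txt): modified={a.txt, d.txt} staged={none}
After op 5 (modify e.txt): modified={a.txt, d.txt, e.txt} staged={none}
After op 6 (git add d.txt): modified={a.txt, e.txt} staged={d.txt}
After op 7 (git add e.txt): modified={a.txt} staged={d.txt, e.txt}
After op 8 (git commit): modified={a.txt} staged={none}
After op 9 (modify g.txt): modified={a.txt, g.txt} staged={none}
After op 10 (git add g.txt): modified={a.txt} staged={g.txt}
After op 11 (git commit): modified={a.txt} staged={none}
Final staged set: {none} -> count=0

Answer: 0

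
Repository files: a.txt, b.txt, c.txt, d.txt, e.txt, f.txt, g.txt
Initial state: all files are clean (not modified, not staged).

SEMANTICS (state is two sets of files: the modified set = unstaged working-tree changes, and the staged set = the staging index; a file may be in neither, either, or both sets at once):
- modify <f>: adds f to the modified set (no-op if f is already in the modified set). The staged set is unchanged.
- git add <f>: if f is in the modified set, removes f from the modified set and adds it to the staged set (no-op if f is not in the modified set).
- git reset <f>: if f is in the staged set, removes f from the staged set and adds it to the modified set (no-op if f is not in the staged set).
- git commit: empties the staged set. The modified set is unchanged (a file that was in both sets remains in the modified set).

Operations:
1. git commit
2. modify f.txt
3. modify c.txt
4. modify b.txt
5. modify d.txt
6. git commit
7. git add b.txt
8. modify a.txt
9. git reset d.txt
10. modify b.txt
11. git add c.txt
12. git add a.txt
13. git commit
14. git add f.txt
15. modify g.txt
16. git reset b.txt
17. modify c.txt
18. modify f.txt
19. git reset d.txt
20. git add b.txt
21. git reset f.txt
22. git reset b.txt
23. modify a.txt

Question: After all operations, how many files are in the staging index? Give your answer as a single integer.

Answer: 0

Derivation:
After op 1 (git commit): modified={none} staged={none}
After op 2 (modify f.txt): modified={f.txt} staged={none}
After op 3 (modify c.txt): modified={c.txt, f.txt} staged={none}
After op 4 (modify b.txt): modified={b.txt, c.txt, f.txt} staged={none}
After op 5 (modify d.txt): modified={b.txt, c.txt, d.txt, f.txt} staged={none}
After op 6 (git commit): modified={b.txt, c.txt, d.txt, f.txt} staged={none}
After op 7 (git add b.txt): modified={c.txt, d.txt, f.txt} staged={b.txt}
After op 8 (modify a.txt): modified={a.txt, c.txt, d.txt, f.txt} staged={b.txt}
After op 9 (git reset d.txt): modified={a.txt, c.txt, d.txt, f.txt} staged={b.txt}
After op 10 (modify b.txt): modified={a.txt, b.txt, c.txt, d.txt, f.txt} staged={b.txt}
After op 11 (git add c.txt): modified={a.txt, b.txt, d.txt, f.txt} staged={b.txt, c.txt}
After op 12 (git add a.txt): modified={b.txt, d.txt, f.txt} staged={a.txt, b.txt, c.txt}
After op 13 (git commit): modified={b.txt, d.txt, f.txt} staged={none}
After op 14 (git add f.txt): modified={b.txt, d.txt} staged={f.txt}
After op 15 (modify g.txt): modified={b.txt, d.txt, g.txt} staged={f.txt}
After op 16 (git reset b.txt): modified={b.txt, d.txt, g.txt} staged={f.txt}
After op 17 (modify c.txt): modified={b.txt, c.txt, d.txt, g.txt} staged={f.txt}
After op 18 (modify f.txt): modified={b.txt, c.txt, d.txt, f.txt, g.txt} staged={f.txt}
After op 19 (git reset d.txt): modified={b.txt, c.txt, d.txt, f.txt, g.txt} staged={f.txt}
After op 20 (git add b.txt): modified={c.txt, d.txt, f.txt, g.txt} staged={b.txt, f.txt}
After op 21 (git reset f.txt): modified={c.txt, d.txt, f.txt, g.txt} staged={b.txt}
After op 22 (git reset b.txt): modified={b.txt, c.txt, d.txt, f.txt, g.txt} staged={none}
After op 23 (modify a.txt): modified={a.txt, b.txt, c.txt, d.txt, f.txt, g.txt} staged={none}
Final staged set: {none} -> count=0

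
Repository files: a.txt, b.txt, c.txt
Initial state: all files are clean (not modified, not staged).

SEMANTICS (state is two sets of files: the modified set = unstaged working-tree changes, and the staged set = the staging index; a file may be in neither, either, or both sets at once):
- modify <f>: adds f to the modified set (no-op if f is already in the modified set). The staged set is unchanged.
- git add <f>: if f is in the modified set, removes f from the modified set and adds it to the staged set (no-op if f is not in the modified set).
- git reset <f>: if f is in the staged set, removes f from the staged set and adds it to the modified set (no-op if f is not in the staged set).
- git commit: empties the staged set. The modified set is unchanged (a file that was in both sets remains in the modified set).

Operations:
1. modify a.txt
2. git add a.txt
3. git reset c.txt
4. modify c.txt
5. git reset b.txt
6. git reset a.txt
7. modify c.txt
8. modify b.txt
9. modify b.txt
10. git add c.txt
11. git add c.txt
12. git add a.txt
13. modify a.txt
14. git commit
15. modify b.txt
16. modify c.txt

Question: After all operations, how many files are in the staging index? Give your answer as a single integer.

After op 1 (modify a.txt): modified={a.txt} staged={none}
After op 2 (git add a.txt): modified={none} staged={a.txt}
After op 3 (git reset c.txt): modified={none} staged={a.txt}
After op 4 (modify c.txt): modified={c.txt} staged={a.txt}
After op 5 (git reset b.txt): modified={c.txt} staged={a.txt}
After op 6 (git reset a.txt): modified={a.txt, c.txt} staged={none}
After op 7 (modify c.txt): modified={a.txt, c.txt} staged={none}
After op 8 (modify b.txt): modified={a.txt, b.txt, c.txt} staged={none}
After op 9 (modify b.txt): modified={a.txt, b.txt, c.txt} staged={none}
After op 10 (git add c.txt): modified={a.txt, b.txt} staged={c.txt}
After op 11 (git add c.txt): modified={a.txt, b.txt} staged={c.txt}
After op 12 (git add a.txt): modified={b.txt} staged={a.txt, c.txt}
After op 13 (modify a.txt): modified={a.txt, b.txt} staged={a.txt, c.txt}
After op 14 (git commit): modified={a.txt, b.txt} staged={none}
After op 15 (modify b.txt): modified={a.txt, b.txt} staged={none}
After op 16 (modify c.txt): modified={a.txt, b.txt, c.txt} staged={none}
Final staged set: {none} -> count=0

Answer: 0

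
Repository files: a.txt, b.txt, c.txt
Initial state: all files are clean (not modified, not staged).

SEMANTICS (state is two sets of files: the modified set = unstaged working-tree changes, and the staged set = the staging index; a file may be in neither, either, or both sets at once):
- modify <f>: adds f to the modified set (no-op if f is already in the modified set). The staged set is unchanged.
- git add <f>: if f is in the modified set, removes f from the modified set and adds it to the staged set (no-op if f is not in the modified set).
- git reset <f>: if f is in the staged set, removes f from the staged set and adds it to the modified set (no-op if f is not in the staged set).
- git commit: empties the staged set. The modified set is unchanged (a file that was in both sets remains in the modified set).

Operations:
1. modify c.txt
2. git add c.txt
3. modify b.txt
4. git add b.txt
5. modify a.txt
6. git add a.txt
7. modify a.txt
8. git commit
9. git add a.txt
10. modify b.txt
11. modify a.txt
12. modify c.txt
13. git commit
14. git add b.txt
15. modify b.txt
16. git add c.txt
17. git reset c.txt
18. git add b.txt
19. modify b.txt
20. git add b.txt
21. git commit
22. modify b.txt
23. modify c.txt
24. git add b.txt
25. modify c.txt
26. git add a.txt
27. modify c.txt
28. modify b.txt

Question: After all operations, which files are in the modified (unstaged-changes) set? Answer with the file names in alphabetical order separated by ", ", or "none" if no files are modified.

After op 1 (modify c.txt): modified={c.txt} staged={none}
After op 2 (git add c.txt): modified={none} staged={c.txt}
After op 3 (modify b.txt): modified={b.txt} staged={c.txt}
After op 4 (git add b.txt): modified={none} staged={b.txt, c.txt}
After op 5 (modify a.txt): modified={a.txt} staged={b.txt, c.txt}
After op 6 (git add a.txt): modified={none} staged={a.txt, b.txt, c.txt}
After op 7 (modify a.txt): modified={a.txt} staged={a.txt, b.txt, c.txt}
After op 8 (git commit): modified={a.txt} staged={none}
After op 9 (git add a.txt): modified={none} staged={a.txt}
After op 10 (modify b.txt): modified={b.txt} staged={a.txt}
After op 11 (modify a.txt): modified={a.txt, b.txt} staged={a.txt}
After op 12 (modify c.txt): modified={a.txt, b.txt, c.txt} staged={a.txt}
After op 13 (git commit): modified={a.txt, b.txt, c.txt} staged={none}
After op 14 (git add b.txt): modified={a.txt, c.txt} staged={b.txt}
After op 15 (modify b.txt): modified={a.txt, b.txt, c.txt} staged={b.txt}
After op 16 (git add c.txt): modified={a.txt, b.txt} staged={b.txt, c.txt}
After op 17 (git reset c.txt): modified={a.txt, b.txt, c.txt} staged={b.txt}
After op 18 (git add b.txt): modified={a.txt, c.txt} staged={b.txt}
After op 19 (modify b.txt): modified={a.txt, b.txt, c.txt} staged={b.txt}
After op 20 (git add b.txt): modified={a.txt, c.txt} staged={b.txt}
After op 21 (git commit): modified={a.txt, c.txt} staged={none}
After op 22 (modify b.txt): modified={a.txt, b.txt, c.txt} staged={none}
After op 23 (modify c.txt): modified={a.txt, b.txt, c.txt} staged={none}
After op 24 (git add b.txt): modified={a.txt, c.txt} staged={b.txt}
After op 25 (modify c.txt): modified={a.txt, c.txt} staged={b.txt}
After op 26 (git add a.txt): modified={c.txt} staged={a.txt, b.txt}
After op 27 (modify c.txt): modified={c.txt} staged={a.txt, b.txt}
After op 28 (modify b.txt): modified={b.txt, c.txt} staged={a.txt, b.txt}

Answer: b.txt, c.txt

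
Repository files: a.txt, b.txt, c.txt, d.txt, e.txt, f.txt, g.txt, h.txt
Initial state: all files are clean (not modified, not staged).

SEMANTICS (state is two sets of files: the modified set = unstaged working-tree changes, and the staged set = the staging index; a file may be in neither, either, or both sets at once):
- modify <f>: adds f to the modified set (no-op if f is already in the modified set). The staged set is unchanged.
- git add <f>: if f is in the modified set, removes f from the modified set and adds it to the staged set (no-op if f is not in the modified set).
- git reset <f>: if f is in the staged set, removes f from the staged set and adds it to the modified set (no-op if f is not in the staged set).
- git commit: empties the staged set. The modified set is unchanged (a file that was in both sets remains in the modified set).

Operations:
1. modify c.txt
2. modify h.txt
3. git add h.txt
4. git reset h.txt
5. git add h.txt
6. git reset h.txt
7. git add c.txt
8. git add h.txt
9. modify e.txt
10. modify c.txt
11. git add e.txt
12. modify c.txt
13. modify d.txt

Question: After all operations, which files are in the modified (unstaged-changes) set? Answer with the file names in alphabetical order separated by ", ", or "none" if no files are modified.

Answer: c.txt, d.txt

Derivation:
After op 1 (modify c.txt): modified={c.txt} staged={none}
After op 2 (modify h.txt): modified={c.txt, h.txt} staged={none}
After op 3 (git add h.txt): modified={c.txt} staged={h.txt}
After op 4 (git reset h.txt): modified={c.txt, h.txt} staged={none}
After op 5 (git add h.txt): modified={c.txt} staged={h.txt}
After op 6 (git reset h.txt): modified={c.txt, h.txt} staged={none}
After op 7 (git add c.txt): modified={h.txt} staged={c.txt}
After op 8 (git add h.txt): modified={none} staged={c.txt, h.txt}
After op 9 (modify e.txt): modified={e.txt} staged={c.txt, h.txt}
After op 10 (modify c.txt): modified={c.txt, e.txt} staged={c.txt, h.txt}
After op 11 (git add e.txt): modified={c.txt} staged={c.txt, e.txt, h.txt}
After op 12 (modify c.txt): modified={c.txt} staged={c.txt, e.txt, h.txt}
After op 13 (modify d.txt): modified={c.txt, d.txt} staged={c.txt, e.txt, h.txt}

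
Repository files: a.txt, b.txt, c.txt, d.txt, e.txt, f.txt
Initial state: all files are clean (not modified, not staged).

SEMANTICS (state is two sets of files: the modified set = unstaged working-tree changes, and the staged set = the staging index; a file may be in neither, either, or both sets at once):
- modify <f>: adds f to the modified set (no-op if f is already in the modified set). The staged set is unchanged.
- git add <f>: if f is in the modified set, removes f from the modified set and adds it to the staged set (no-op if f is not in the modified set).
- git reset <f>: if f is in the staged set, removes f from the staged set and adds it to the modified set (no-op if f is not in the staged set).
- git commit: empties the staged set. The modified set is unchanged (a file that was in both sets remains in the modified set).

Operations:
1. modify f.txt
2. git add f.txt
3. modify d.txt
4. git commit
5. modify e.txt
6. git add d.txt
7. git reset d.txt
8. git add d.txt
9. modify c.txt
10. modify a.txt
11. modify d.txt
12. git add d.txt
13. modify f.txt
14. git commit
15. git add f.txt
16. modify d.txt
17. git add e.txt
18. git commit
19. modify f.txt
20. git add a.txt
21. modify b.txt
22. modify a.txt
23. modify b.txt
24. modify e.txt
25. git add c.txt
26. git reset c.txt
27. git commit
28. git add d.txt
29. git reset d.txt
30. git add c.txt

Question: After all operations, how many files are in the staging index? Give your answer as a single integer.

Answer: 1

Derivation:
After op 1 (modify f.txt): modified={f.txt} staged={none}
After op 2 (git add f.txt): modified={none} staged={f.txt}
After op 3 (modify d.txt): modified={d.txt} staged={f.txt}
After op 4 (git commit): modified={d.txt} staged={none}
After op 5 (modify e.txt): modified={d.txt, e.txt} staged={none}
After op 6 (git add d.txt): modified={e.txt} staged={d.txt}
After op 7 (git reset d.txt): modified={d.txt, e.txt} staged={none}
After op 8 (git add d.txt): modified={e.txt} staged={d.txt}
After op 9 (modify c.txt): modified={c.txt, e.txt} staged={d.txt}
After op 10 (modify a.txt): modified={a.txt, c.txt, e.txt} staged={d.txt}
After op 11 (modify d.txt): modified={a.txt, c.txt, d.txt, e.txt} staged={d.txt}
After op 12 (git add d.txt): modified={a.txt, c.txt, e.txt} staged={d.txt}
After op 13 (modify f.txt): modified={a.txt, c.txt, e.txt, f.txt} staged={d.txt}
After op 14 (git commit): modified={a.txt, c.txt, e.txt, f.txt} staged={none}
After op 15 (git add f.txt): modified={a.txt, c.txt, e.txt} staged={f.txt}
After op 16 (modify d.txt): modified={a.txt, c.txt, d.txt, e.txt} staged={f.txt}
After op 17 (git add e.txt): modified={a.txt, c.txt, d.txt} staged={e.txt, f.txt}
After op 18 (git commit): modified={a.txt, c.txt, d.txt} staged={none}
After op 19 (modify f.txt): modified={a.txt, c.txt, d.txt, f.txt} staged={none}
After op 20 (git add a.txt): modified={c.txt, d.txt, f.txt} staged={a.txt}
After op 21 (modify b.txt): modified={b.txt, c.txt, d.txt, f.txt} staged={a.txt}
After op 22 (modify a.txt): modified={a.txt, b.txt, c.txt, d.txt, f.txt} staged={a.txt}
After op 23 (modify b.txt): modified={a.txt, b.txt, c.txt, d.txt, f.txt} staged={a.txt}
After op 24 (modify e.txt): modified={a.txt, b.txt, c.txt, d.txt, e.txt, f.txt} staged={a.txt}
After op 25 (git add c.txt): modified={a.txt, b.txt, d.txt, e.txt, f.txt} staged={a.txt, c.txt}
After op 26 (git reset c.txt): modified={a.txt, b.txt, c.txt, d.txt, e.txt, f.txt} staged={a.txt}
After op 27 (git commit): modified={a.txt, b.txt, c.txt, d.txt, e.txt, f.txt} staged={none}
After op 28 (git add d.txt): modified={a.txt, b.txt, c.txt, e.txt, f.txt} staged={d.txt}
After op 29 (git reset d.txt): modified={a.txt, b.txt, c.txt, d.txt, e.txt, f.txt} staged={none}
After op 30 (git add c.txt): modified={a.txt, b.txt, d.txt, e.txt, f.txt} staged={c.txt}
Final staged set: {c.txt} -> count=1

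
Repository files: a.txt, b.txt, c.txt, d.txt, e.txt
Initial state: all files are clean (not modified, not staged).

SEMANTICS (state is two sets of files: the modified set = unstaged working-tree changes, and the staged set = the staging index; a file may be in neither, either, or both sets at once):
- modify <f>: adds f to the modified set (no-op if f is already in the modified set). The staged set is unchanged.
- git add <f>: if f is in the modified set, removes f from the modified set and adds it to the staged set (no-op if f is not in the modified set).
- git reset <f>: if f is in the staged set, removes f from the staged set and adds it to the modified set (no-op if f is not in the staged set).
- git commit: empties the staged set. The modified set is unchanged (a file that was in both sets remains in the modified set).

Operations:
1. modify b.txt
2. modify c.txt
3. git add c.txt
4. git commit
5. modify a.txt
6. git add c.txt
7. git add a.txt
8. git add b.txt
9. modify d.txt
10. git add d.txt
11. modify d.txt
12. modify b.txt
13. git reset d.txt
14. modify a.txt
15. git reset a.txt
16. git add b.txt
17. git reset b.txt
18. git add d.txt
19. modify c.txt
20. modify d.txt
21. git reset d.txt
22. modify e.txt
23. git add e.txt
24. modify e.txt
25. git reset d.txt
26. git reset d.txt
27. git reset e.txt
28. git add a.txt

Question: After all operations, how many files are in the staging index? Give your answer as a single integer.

After op 1 (modify b.txt): modified={b.txt} staged={none}
After op 2 (modify c.txt): modified={b.txt, c.txt} staged={none}
After op 3 (git add c.txt): modified={b.txt} staged={c.txt}
After op 4 (git commit): modified={b.txt} staged={none}
After op 5 (modify a.txt): modified={a.txt, b.txt} staged={none}
After op 6 (git add c.txt): modified={a.txt, b.txt} staged={none}
After op 7 (git add a.txt): modified={b.txt} staged={a.txt}
After op 8 (git add b.txt): modified={none} staged={a.txt, b.txt}
After op 9 (modify d.txt): modified={d.txt} staged={a.txt, b.txt}
After op 10 (git add d.txt): modified={none} staged={a.txt, b.txt, d.txt}
After op 11 (modify d.txt): modified={d.txt} staged={a.txt, b.txt, d.txt}
After op 12 (modify b.txt): modified={b.txt, d.txt} staged={a.txt, b.txt, d.txt}
After op 13 (git reset d.txt): modified={b.txt, d.txt} staged={a.txt, b.txt}
After op 14 (modify a.txt): modified={a.txt, b.txt, d.txt} staged={a.txt, b.txt}
After op 15 (git reset a.txt): modified={a.txt, b.txt, d.txt} staged={b.txt}
After op 16 (git add b.txt): modified={a.txt, d.txt} staged={b.txt}
After op 17 (git reset b.txt): modified={a.txt, b.txt, d.txt} staged={none}
After op 18 (git add d.txt): modified={a.txt, b.txt} staged={d.txt}
After op 19 (modify c.txt): modified={a.txt, b.txt, c.txt} staged={d.txt}
After op 20 (modify d.txt): modified={a.txt, b.txt, c.txt, d.txt} staged={d.txt}
After op 21 (git reset d.txt): modified={a.txt, b.txt, c.txt, d.txt} staged={none}
After op 22 (modify e.txt): modified={a.txt, b.txt, c.txt, d.txt, e.txt} staged={none}
After op 23 (git add e.txt): modified={a.txt, b.txt, c.txt, d.txt} staged={e.txt}
After op 24 (modify e.txt): modified={a.txt, b.txt, c.txt, d.txt, e.txt} staged={e.txt}
After op 25 (git reset d.txt): modified={a.txt, b.txt, c.txt, d.txt, e.txt} staged={e.txt}
After op 26 (git reset d.txt): modified={a.txt, b.txt, c.txt, d.txt, e.txt} staged={e.txt}
After op 27 (git reset e.txt): modified={a.txt, b.txt, c.txt, d.txt, e.txt} staged={none}
After op 28 (git add a.txt): modified={b.txt, c.txt, d.txt, e.txt} staged={a.txt}
Final staged set: {a.txt} -> count=1

Answer: 1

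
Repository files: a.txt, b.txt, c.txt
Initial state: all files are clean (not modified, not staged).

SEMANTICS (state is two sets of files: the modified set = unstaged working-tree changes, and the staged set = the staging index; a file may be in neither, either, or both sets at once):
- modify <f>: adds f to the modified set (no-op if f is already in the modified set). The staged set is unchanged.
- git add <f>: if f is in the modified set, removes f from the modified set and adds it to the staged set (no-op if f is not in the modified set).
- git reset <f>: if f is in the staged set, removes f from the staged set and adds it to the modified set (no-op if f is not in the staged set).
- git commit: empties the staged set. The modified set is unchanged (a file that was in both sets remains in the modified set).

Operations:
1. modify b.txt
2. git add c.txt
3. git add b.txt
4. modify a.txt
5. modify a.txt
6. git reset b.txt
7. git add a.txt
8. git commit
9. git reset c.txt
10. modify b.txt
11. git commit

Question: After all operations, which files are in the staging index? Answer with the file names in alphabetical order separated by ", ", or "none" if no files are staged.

Answer: none

Derivation:
After op 1 (modify b.txt): modified={b.txt} staged={none}
After op 2 (git add c.txt): modified={b.txt} staged={none}
After op 3 (git add b.txt): modified={none} staged={b.txt}
After op 4 (modify a.txt): modified={a.txt} staged={b.txt}
After op 5 (modify a.txt): modified={a.txt} staged={b.txt}
After op 6 (git reset b.txt): modified={a.txt, b.txt} staged={none}
After op 7 (git add a.txt): modified={b.txt} staged={a.txt}
After op 8 (git commit): modified={b.txt} staged={none}
After op 9 (git reset c.txt): modified={b.txt} staged={none}
After op 10 (modify b.txt): modified={b.txt} staged={none}
After op 11 (git commit): modified={b.txt} staged={none}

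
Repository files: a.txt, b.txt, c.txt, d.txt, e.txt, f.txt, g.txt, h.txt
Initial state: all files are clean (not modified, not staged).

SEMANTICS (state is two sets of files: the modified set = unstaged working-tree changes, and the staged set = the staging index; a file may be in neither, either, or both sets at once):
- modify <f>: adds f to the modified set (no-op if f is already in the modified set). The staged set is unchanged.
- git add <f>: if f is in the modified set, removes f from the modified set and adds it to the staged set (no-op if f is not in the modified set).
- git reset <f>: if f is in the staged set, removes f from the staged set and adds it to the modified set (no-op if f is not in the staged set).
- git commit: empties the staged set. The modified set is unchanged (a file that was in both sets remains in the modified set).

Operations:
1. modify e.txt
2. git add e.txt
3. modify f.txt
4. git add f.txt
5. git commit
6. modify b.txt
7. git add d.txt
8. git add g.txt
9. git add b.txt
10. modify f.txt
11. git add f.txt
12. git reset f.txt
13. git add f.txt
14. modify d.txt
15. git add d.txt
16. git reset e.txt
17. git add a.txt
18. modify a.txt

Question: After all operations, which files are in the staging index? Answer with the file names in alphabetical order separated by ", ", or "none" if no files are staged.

After op 1 (modify e.txt): modified={e.txt} staged={none}
After op 2 (git add e.txt): modified={none} staged={e.txt}
After op 3 (modify f.txt): modified={f.txt} staged={e.txt}
After op 4 (git add f.txt): modified={none} staged={e.txt, f.txt}
After op 5 (git commit): modified={none} staged={none}
After op 6 (modify b.txt): modified={b.txt} staged={none}
After op 7 (git add d.txt): modified={b.txt} staged={none}
After op 8 (git add g.txt): modified={b.txt} staged={none}
After op 9 (git add b.txt): modified={none} staged={b.txt}
After op 10 (modify f.txt): modified={f.txt} staged={b.txt}
After op 11 (git add f.txt): modified={none} staged={b.txt, f.txt}
After op 12 (git reset f.txt): modified={f.txt} staged={b.txt}
After op 13 (git add f.txt): modified={none} staged={b.txt, f.txt}
After op 14 (modify d.txt): modified={d.txt} staged={b.txt, f.txt}
After op 15 (git add d.txt): modified={none} staged={b.txt, d.txt, f.txt}
After op 16 (git reset e.txt): modified={none} staged={b.txt, d.txt, f.txt}
After op 17 (git add a.txt): modified={none} staged={b.txt, d.txt, f.txt}
After op 18 (modify a.txt): modified={a.txt} staged={b.txt, d.txt, f.txt}

Answer: b.txt, d.txt, f.txt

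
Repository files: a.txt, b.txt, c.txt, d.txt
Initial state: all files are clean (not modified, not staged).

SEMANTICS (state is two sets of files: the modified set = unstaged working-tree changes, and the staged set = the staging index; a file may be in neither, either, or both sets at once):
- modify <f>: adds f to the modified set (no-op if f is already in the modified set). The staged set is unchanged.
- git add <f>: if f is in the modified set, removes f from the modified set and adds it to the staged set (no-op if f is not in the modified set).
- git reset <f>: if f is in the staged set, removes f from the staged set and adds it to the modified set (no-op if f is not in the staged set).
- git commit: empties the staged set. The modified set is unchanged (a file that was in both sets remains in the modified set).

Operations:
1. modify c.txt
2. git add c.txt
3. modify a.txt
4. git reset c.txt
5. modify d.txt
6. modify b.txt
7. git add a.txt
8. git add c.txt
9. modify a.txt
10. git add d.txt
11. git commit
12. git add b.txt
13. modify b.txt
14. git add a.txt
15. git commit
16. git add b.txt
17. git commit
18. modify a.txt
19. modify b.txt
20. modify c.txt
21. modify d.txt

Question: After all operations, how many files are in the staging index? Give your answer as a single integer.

After op 1 (modify c.txt): modified={c.txt} staged={none}
After op 2 (git add c.txt): modified={none} staged={c.txt}
After op 3 (modify a.txt): modified={a.txt} staged={c.txt}
After op 4 (git reset c.txt): modified={a.txt, c.txt} staged={none}
After op 5 (modify d.txt): modified={a.txt, c.txt, d.txt} staged={none}
After op 6 (modify b.txt): modified={a.txt, b.txt, c.txt, d.txt} staged={none}
After op 7 (git add a.txt): modified={b.txt, c.txt, d.txt} staged={a.txt}
After op 8 (git add c.txt): modified={b.txt, d.txt} staged={a.txt, c.txt}
After op 9 (modify a.txt): modified={a.txt, b.txt, d.txt} staged={a.txt, c.txt}
After op 10 (git add d.txt): modified={a.txt, b.txt} staged={a.txt, c.txt, d.txt}
After op 11 (git commit): modified={a.txt, b.txt} staged={none}
After op 12 (git add b.txt): modified={a.txt} staged={b.txt}
After op 13 (modify b.txt): modified={a.txt, b.txt} staged={b.txt}
After op 14 (git add a.txt): modified={b.txt} staged={a.txt, b.txt}
After op 15 (git commit): modified={b.txt} staged={none}
After op 16 (git add b.txt): modified={none} staged={b.txt}
After op 17 (git commit): modified={none} staged={none}
After op 18 (modify a.txt): modified={a.txt} staged={none}
After op 19 (modify b.txt): modified={a.txt, b.txt} staged={none}
After op 20 (modify c.txt): modified={a.txt, b.txt, c.txt} staged={none}
After op 21 (modify d.txt): modified={a.txt, b.txt, c.txt, d.txt} staged={none}
Final staged set: {none} -> count=0

Answer: 0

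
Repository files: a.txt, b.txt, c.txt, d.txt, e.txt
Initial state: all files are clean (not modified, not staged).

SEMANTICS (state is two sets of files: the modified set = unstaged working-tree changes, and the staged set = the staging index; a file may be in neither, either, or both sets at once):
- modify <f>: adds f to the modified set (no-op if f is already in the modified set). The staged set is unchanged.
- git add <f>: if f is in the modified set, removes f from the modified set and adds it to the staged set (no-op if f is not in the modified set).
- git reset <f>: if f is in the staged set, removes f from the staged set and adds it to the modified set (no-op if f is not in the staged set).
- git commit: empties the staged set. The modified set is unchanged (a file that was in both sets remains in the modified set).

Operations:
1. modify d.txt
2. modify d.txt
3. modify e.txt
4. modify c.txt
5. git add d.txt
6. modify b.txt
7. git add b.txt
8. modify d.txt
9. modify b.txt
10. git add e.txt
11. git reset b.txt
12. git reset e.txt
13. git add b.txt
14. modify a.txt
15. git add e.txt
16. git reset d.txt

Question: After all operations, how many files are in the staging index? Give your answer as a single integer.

Answer: 2

Derivation:
After op 1 (modify d.txt): modified={d.txt} staged={none}
After op 2 (modify d.txt): modified={d.txt} staged={none}
After op 3 (modify e.txt): modified={d.txt, e.txt} staged={none}
After op 4 (modify c.txt): modified={c.txt, d.txt, e.txt} staged={none}
After op 5 (git add d.txt): modified={c.txt, e.txt} staged={d.txt}
After op 6 (modify b.txt): modified={b.txt, c.txt, e.txt} staged={d.txt}
After op 7 (git add b.txt): modified={c.txt, e.txt} staged={b.txt, d.txt}
After op 8 (modify d.txt): modified={c.txt, d.txt, e.txt} staged={b.txt, d.txt}
After op 9 (modify b.txt): modified={b.txt, c.txt, d.txt, e.txt} staged={b.txt, d.txt}
After op 10 (git add e.txt): modified={b.txt, c.txt, d.txt} staged={b.txt, d.txt, e.txt}
After op 11 (git reset b.txt): modified={b.txt, c.txt, d.txt} staged={d.txt, e.txt}
After op 12 (git reset e.txt): modified={b.txt, c.txt, d.txt, e.txt} staged={d.txt}
After op 13 (git add b.txt): modified={c.txt, d.txt, e.txt} staged={b.txt, d.txt}
After op 14 (modify a.txt): modified={a.txt, c.txt, d.txt, e.txt} staged={b.txt, d.txt}
After op 15 (git add e.txt): modified={a.txt, c.txt, d.txt} staged={b.txt, d.txt, e.txt}
After op 16 (git reset d.txt): modified={a.txt, c.txt, d.txt} staged={b.txt, e.txt}
Final staged set: {b.txt, e.txt} -> count=2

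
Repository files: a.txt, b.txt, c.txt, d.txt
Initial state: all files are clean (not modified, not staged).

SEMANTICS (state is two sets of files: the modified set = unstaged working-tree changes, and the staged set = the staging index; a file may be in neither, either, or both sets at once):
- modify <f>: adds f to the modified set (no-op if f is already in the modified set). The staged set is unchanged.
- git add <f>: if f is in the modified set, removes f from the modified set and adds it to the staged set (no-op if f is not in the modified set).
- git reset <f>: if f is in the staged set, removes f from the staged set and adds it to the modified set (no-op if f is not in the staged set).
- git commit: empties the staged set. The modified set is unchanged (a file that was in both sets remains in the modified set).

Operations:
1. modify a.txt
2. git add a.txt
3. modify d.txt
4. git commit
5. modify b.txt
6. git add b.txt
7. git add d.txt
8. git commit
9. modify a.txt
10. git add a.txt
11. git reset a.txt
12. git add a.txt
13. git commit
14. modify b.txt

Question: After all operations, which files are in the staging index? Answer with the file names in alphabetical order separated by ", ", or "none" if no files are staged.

Answer: none

Derivation:
After op 1 (modify a.txt): modified={a.txt} staged={none}
After op 2 (git add a.txt): modified={none} staged={a.txt}
After op 3 (modify d.txt): modified={d.txt} staged={a.txt}
After op 4 (git commit): modified={d.txt} staged={none}
After op 5 (modify b.txt): modified={b.txt, d.txt} staged={none}
After op 6 (git add b.txt): modified={d.txt} staged={b.txt}
After op 7 (git add d.txt): modified={none} staged={b.txt, d.txt}
After op 8 (git commit): modified={none} staged={none}
After op 9 (modify a.txt): modified={a.txt} staged={none}
After op 10 (git add a.txt): modified={none} staged={a.txt}
After op 11 (git reset a.txt): modified={a.txt} staged={none}
After op 12 (git add a.txt): modified={none} staged={a.txt}
After op 13 (git commit): modified={none} staged={none}
After op 14 (modify b.txt): modified={b.txt} staged={none}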